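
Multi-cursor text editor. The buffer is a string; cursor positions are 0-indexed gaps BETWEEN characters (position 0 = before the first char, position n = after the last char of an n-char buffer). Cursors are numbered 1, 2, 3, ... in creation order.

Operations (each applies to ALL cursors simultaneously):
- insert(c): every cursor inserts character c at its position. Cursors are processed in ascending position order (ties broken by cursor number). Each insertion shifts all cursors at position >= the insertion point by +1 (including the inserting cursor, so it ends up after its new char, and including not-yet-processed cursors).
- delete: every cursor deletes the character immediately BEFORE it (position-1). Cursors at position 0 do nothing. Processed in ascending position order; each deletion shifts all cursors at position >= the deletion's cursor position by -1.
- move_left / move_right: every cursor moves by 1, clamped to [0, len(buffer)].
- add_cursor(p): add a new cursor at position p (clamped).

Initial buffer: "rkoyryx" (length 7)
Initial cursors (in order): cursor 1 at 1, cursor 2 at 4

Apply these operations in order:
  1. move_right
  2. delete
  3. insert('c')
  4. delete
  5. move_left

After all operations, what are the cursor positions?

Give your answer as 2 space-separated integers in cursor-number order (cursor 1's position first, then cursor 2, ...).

Answer: 0 2

Derivation:
After op 1 (move_right): buffer="rkoyryx" (len 7), cursors c1@2 c2@5, authorship .......
After op 2 (delete): buffer="royyx" (len 5), cursors c1@1 c2@3, authorship .....
After op 3 (insert('c')): buffer="rcoycyx" (len 7), cursors c1@2 c2@5, authorship .1..2..
After op 4 (delete): buffer="royyx" (len 5), cursors c1@1 c2@3, authorship .....
After op 5 (move_left): buffer="royyx" (len 5), cursors c1@0 c2@2, authorship .....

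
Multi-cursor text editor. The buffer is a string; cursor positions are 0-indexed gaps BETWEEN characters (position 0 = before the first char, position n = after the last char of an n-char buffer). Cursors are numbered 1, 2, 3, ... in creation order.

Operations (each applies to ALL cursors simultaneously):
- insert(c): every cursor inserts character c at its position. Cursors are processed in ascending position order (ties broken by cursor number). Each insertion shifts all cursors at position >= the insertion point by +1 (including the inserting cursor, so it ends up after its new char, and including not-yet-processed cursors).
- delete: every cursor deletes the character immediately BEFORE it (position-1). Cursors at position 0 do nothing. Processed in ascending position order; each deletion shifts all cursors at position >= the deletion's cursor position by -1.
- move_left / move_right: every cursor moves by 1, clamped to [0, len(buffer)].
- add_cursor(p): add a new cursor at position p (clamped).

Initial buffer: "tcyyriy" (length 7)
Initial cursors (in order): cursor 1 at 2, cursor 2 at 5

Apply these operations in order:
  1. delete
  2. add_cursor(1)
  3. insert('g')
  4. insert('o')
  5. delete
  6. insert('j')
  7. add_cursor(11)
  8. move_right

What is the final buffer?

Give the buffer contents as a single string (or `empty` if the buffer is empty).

Answer: tggjjyygjiy

Derivation:
After op 1 (delete): buffer="tyyiy" (len 5), cursors c1@1 c2@3, authorship .....
After op 2 (add_cursor(1)): buffer="tyyiy" (len 5), cursors c1@1 c3@1 c2@3, authorship .....
After op 3 (insert('g')): buffer="tggyygiy" (len 8), cursors c1@3 c3@3 c2@6, authorship .13..2..
After op 4 (insert('o')): buffer="tggooyygoiy" (len 11), cursors c1@5 c3@5 c2@9, authorship .1313..22..
After op 5 (delete): buffer="tggyygiy" (len 8), cursors c1@3 c3@3 c2@6, authorship .13..2..
After op 6 (insert('j')): buffer="tggjjyygjiy" (len 11), cursors c1@5 c3@5 c2@9, authorship .1313..22..
After op 7 (add_cursor(11)): buffer="tggjjyygjiy" (len 11), cursors c1@5 c3@5 c2@9 c4@11, authorship .1313..22..
After op 8 (move_right): buffer="tggjjyygjiy" (len 11), cursors c1@6 c3@6 c2@10 c4@11, authorship .1313..22..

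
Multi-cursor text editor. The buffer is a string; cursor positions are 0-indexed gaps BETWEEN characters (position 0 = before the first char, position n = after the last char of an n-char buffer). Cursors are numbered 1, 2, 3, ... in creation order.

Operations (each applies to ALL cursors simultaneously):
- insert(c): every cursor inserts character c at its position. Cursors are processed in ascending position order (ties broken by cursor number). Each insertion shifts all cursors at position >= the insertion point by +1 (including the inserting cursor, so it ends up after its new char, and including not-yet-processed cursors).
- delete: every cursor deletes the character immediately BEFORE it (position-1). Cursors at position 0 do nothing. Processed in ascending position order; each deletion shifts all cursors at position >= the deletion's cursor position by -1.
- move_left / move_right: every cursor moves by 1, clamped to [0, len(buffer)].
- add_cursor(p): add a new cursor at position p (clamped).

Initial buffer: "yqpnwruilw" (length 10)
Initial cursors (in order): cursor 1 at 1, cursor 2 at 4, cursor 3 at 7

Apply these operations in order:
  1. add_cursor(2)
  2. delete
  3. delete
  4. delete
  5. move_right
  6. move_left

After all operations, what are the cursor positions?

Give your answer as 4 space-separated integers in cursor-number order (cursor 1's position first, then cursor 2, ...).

Answer: 0 0 0 0

Derivation:
After op 1 (add_cursor(2)): buffer="yqpnwruilw" (len 10), cursors c1@1 c4@2 c2@4 c3@7, authorship ..........
After op 2 (delete): buffer="pwrilw" (len 6), cursors c1@0 c4@0 c2@1 c3@3, authorship ......
After op 3 (delete): buffer="wilw" (len 4), cursors c1@0 c2@0 c4@0 c3@1, authorship ....
After op 4 (delete): buffer="ilw" (len 3), cursors c1@0 c2@0 c3@0 c4@0, authorship ...
After op 5 (move_right): buffer="ilw" (len 3), cursors c1@1 c2@1 c3@1 c4@1, authorship ...
After op 6 (move_left): buffer="ilw" (len 3), cursors c1@0 c2@0 c3@0 c4@0, authorship ...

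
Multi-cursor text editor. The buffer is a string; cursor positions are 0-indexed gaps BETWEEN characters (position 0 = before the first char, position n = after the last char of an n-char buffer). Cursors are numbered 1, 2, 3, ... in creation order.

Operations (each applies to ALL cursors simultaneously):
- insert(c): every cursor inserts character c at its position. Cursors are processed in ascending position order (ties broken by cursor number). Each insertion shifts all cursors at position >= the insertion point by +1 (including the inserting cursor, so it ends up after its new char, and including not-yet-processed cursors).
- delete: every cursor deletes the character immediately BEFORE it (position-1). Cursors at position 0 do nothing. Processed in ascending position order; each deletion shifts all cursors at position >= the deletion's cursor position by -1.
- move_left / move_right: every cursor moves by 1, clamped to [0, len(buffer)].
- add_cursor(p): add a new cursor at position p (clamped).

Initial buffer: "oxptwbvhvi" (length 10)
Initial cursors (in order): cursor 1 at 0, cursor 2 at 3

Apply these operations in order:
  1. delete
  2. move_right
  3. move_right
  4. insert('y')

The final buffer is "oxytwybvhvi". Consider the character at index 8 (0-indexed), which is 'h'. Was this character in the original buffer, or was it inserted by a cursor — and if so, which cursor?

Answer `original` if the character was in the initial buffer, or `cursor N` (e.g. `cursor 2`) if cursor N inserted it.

After op 1 (delete): buffer="oxtwbvhvi" (len 9), cursors c1@0 c2@2, authorship .........
After op 2 (move_right): buffer="oxtwbvhvi" (len 9), cursors c1@1 c2@3, authorship .........
After op 3 (move_right): buffer="oxtwbvhvi" (len 9), cursors c1@2 c2@4, authorship .........
After op 4 (insert('y')): buffer="oxytwybvhvi" (len 11), cursors c1@3 c2@6, authorship ..1..2.....
Authorship (.=original, N=cursor N): . . 1 . . 2 . . . . .
Index 8: author = original

Answer: original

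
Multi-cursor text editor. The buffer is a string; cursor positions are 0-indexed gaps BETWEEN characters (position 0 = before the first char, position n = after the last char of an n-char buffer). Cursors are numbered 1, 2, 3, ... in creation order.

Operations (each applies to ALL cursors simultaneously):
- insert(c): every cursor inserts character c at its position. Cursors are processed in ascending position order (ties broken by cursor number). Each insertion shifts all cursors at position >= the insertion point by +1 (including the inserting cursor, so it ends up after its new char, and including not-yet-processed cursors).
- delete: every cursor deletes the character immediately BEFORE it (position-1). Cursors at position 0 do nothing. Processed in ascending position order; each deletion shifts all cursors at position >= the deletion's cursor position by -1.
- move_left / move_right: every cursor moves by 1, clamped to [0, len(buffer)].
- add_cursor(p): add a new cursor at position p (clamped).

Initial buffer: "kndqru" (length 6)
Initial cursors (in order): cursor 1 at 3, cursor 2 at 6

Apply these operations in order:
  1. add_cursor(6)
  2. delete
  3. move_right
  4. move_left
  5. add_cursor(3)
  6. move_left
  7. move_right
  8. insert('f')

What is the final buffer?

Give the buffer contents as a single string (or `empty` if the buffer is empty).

Answer: knfffqf

Derivation:
After op 1 (add_cursor(6)): buffer="kndqru" (len 6), cursors c1@3 c2@6 c3@6, authorship ......
After op 2 (delete): buffer="knq" (len 3), cursors c1@2 c2@3 c3@3, authorship ...
After op 3 (move_right): buffer="knq" (len 3), cursors c1@3 c2@3 c3@3, authorship ...
After op 4 (move_left): buffer="knq" (len 3), cursors c1@2 c2@2 c3@2, authorship ...
After op 5 (add_cursor(3)): buffer="knq" (len 3), cursors c1@2 c2@2 c3@2 c4@3, authorship ...
After op 6 (move_left): buffer="knq" (len 3), cursors c1@1 c2@1 c3@1 c4@2, authorship ...
After op 7 (move_right): buffer="knq" (len 3), cursors c1@2 c2@2 c3@2 c4@3, authorship ...
After op 8 (insert('f')): buffer="knfffqf" (len 7), cursors c1@5 c2@5 c3@5 c4@7, authorship ..123.4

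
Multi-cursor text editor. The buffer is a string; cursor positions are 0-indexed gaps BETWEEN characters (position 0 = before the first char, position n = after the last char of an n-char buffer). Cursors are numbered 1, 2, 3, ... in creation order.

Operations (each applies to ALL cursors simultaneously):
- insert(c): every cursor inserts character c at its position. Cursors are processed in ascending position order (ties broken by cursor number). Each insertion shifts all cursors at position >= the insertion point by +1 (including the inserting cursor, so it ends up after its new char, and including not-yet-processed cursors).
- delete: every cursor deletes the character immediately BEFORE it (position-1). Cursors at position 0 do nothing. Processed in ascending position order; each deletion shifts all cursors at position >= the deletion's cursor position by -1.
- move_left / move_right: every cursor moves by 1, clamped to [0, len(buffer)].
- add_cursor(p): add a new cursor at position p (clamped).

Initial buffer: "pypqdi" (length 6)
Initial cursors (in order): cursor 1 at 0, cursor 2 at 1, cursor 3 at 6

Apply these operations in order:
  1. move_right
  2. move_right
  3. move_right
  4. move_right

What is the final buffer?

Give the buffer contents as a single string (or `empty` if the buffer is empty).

Answer: pypqdi

Derivation:
After op 1 (move_right): buffer="pypqdi" (len 6), cursors c1@1 c2@2 c3@6, authorship ......
After op 2 (move_right): buffer="pypqdi" (len 6), cursors c1@2 c2@3 c3@6, authorship ......
After op 3 (move_right): buffer="pypqdi" (len 6), cursors c1@3 c2@4 c3@6, authorship ......
After op 4 (move_right): buffer="pypqdi" (len 6), cursors c1@4 c2@5 c3@6, authorship ......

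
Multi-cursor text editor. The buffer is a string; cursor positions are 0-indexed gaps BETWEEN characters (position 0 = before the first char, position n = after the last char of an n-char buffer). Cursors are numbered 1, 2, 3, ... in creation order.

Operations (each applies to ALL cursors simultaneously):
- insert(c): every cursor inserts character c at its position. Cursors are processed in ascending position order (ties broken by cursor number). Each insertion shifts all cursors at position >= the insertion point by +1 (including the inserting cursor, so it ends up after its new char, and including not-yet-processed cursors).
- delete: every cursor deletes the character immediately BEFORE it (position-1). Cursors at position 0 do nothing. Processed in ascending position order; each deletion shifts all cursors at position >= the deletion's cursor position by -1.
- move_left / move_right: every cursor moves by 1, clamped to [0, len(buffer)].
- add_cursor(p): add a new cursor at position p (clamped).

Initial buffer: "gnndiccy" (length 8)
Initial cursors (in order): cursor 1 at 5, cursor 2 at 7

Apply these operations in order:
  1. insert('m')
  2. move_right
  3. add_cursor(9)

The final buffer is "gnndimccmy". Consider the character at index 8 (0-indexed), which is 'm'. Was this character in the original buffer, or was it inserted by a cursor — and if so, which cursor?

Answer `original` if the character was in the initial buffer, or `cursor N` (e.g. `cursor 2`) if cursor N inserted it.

After op 1 (insert('m')): buffer="gnndimccmy" (len 10), cursors c1@6 c2@9, authorship .....1..2.
After op 2 (move_right): buffer="gnndimccmy" (len 10), cursors c1@7 c2@10, authorship .....1..2.
After op 3 (add_cursor(9)): buffer="gnndimccmy" (len 10), cursors c1@7 c3@9 c2@10, authorship .....1..2.
Authorship (.=original, N=cursor N): . . . . . 1 . . 2 .
Index 8: author = 2

Answer: cursor 2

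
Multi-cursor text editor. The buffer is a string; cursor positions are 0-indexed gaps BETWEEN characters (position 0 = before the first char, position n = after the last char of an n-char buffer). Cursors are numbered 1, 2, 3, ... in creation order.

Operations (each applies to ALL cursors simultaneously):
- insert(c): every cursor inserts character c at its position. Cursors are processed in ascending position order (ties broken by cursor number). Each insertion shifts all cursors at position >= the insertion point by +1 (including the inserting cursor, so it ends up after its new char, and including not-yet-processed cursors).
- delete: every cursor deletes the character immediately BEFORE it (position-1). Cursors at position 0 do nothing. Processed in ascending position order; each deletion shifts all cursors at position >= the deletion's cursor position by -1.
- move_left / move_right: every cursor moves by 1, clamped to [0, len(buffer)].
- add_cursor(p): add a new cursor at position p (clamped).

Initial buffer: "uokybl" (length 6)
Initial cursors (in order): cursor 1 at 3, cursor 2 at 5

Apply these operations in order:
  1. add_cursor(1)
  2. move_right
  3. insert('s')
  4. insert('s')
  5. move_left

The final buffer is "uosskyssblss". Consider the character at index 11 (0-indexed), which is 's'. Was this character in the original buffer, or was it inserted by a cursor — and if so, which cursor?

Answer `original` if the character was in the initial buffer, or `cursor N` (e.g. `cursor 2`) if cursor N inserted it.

After op 1 (add_cursor(1)): buffer="uokybl" (len 6), cursors c3@1 c1@3 c2@5, authorship ......
After op 2 (move_right): buffer="uokybl" (len 6), cursors c3@2 c1@4 c2@6, authorship ......
After op 3 (insert('s')): buffer="uoskysbls" (len 9), cursors c3@3 c1@6 c2@9, authorship ..3..1..2
After op 4 (insert('s')): buffer="uosskyssblss" (len 12), cursors c3@4 c1@8 c2@12, authorship ..33..11..22
After op 5 (move_left): buffer="uosskyssblss" (len 12), cursors c3@3 c1@7 c2@11, authorship ..33..11..22
Authorship (.=original, N=cursor N): . . 3 3 . . 1 1 . . 2 2
Index 11: author = 2

Answer: cursor 2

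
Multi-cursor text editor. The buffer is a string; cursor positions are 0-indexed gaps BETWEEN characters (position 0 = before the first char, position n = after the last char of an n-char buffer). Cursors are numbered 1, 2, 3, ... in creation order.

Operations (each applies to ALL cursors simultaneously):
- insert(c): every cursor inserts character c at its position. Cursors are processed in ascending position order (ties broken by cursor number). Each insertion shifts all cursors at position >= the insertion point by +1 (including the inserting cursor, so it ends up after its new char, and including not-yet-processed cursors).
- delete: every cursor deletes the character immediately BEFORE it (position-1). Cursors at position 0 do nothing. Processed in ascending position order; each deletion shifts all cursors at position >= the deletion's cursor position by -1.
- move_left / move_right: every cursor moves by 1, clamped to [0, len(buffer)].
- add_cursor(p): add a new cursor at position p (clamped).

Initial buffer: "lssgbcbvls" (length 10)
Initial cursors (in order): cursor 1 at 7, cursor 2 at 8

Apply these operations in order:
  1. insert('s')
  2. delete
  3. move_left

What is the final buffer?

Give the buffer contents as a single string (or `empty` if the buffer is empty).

Answer: lssgbcbvls

Derivation:
After op 1 (insert('s')): buffer="lssgbcbsvsls" (len 12), cursors c1@8 c2@10, authorship .......1.2..
After op 2 (delete): buffer="lssgbcbvls" (len 10), cursors c1@7 c2@8, authorship ..........
After op 3 (move_left): buffer="lssgbcbvls" (len 10), cursors c1@6 c2@7, authorship ..........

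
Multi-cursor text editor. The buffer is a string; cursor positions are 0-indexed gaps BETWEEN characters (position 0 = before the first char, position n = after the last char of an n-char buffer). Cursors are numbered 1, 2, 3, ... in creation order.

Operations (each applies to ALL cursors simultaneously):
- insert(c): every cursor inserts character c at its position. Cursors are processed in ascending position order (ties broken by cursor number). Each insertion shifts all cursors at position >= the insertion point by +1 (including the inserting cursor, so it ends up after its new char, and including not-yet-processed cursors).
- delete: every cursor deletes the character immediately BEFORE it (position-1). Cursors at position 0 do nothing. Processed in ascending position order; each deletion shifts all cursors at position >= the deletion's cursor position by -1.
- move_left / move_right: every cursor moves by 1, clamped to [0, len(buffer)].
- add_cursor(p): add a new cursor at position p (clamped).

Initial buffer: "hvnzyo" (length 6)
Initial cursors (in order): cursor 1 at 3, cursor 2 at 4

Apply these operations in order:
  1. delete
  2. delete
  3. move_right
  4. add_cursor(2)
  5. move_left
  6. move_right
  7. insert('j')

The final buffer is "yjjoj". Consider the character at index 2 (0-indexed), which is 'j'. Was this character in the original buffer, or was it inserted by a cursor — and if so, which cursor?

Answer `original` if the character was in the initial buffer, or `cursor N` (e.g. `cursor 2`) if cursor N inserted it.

Answer: cursor 2

Derivation:
After op 1 (delete): buffer="hvyo" (len 4), cursors c1@2 c2@2, authorship ....
After op 2 (delete): buffer="yo" (len 2), cursors c1@0 c2@0, authorship ..
After op 3 (move_right): buffer="yo" (len 2), cursors c1@1 c2@1, authorship ..
After op 4 (add_cursor(2)): buffer="yo" (len 2), cursors c1@1 c2@1 c3@2, authorship ..
After op 5 (move_left): buffer="yo" (len 2), cursors c1@0 c2@0 c3@1, authorship ..
After op 6 (move_right): buffer="yo" (len 2), cursors c1@1 c2@1 c3@2, authorship ..
After op 7 (insert('j')): buffer="yjjoj" (len 5), cursors c1@3 c2@3 c3@5, authorship .12.3
Authorship (.=original, N=cursor N): . 1 2 . 3
Index 2: author = 2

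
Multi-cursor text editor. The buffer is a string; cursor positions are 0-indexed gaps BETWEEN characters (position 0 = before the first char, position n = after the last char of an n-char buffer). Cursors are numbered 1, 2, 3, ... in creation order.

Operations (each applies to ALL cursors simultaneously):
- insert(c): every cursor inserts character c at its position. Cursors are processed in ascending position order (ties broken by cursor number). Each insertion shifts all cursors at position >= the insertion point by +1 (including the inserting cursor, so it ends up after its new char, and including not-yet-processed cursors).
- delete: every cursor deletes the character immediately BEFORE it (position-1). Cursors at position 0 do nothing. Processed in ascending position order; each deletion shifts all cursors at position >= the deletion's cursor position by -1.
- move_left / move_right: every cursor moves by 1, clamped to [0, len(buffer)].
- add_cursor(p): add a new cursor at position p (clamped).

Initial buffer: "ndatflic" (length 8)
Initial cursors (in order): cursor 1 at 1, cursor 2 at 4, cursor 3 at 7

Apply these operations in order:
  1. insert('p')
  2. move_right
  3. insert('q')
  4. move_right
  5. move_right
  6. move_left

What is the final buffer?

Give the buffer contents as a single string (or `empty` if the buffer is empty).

Answer: npdqatpfqlipcq

Derivation:
After op 1 (insert('p')): buffer="npdatpflipc" (len 11), cursors c1@2 c2@6 c3@10, authorship .1...2...3.
After op 2 (move_right): buffer="npdatpflipc" (len 11), cursors c1@3 c2@7 c3@11, authorship .1...2...3.
After op 3 (insert('q')): buffer="npdqatpfqlipcq" (len 14), cursors c1@4 c2@9 c3@14, authorship .1.1..2.2..3.3
After op 4 (move_right): buffer="npdqatpfqlipcq" (len 14), cursors c1@5 c2@10 c3@14, authorship .1.1..2.2..3.3
After op 5 (move_right): buffer="npdqatpfqlipcq" (len 14), cursors c1@6 c2@11 c3@14, authorship .1.1..2.2..3.3
After op 6 (move_left): buffer="npdqatpfqlipcq" (len 14), cursors c1@5 c2@10 c3@13, authorship .1.1..2.2..3.3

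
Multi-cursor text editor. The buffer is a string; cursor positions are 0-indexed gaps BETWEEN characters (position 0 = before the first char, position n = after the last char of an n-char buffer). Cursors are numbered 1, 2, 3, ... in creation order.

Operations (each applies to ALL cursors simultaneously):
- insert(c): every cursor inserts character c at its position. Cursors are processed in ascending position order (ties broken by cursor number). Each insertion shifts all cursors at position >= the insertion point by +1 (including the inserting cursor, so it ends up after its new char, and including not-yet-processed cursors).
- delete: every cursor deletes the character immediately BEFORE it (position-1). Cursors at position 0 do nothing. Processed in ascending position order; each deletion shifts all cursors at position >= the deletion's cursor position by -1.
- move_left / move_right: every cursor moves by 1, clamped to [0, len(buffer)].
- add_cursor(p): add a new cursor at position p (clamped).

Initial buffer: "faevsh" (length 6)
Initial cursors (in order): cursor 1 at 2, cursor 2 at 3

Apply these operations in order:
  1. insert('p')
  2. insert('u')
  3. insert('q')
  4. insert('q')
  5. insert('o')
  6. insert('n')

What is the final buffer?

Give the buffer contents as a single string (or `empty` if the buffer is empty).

After op 1 (insert('p')): buffer="fapepvsh" (len 8), cursors c1@3 c2@5, authorship ..1.2...
After op 2 (insert('u')): buffer="fapuepuvsh" (len 10), cursors c1@4 c2@7, authorship ..11.22...
After op 3 (insert('q')): buffer="fapuqepuqvsh" (len 12), cursors c1@5 c2@9, authorship ..111.222...
After op 4 (insert('q')): buffer="fapuqqepuqqvsh" (len 14), cursors c1@6 c2@11, authorship ..1111.2222...
After op 5 (insert('o')): buffer="fapuqqoepuqqovsh" (len 16), cursors c1@7 c2@13, authorship ..11111.22222...
After op 6 (insert('n')): buffer="fapuqqonepuqqonvsh" (len 18), cursors c1@8 c2@15, authorship ..111111.222222...

Answer: fapuqqonepuqqonvsh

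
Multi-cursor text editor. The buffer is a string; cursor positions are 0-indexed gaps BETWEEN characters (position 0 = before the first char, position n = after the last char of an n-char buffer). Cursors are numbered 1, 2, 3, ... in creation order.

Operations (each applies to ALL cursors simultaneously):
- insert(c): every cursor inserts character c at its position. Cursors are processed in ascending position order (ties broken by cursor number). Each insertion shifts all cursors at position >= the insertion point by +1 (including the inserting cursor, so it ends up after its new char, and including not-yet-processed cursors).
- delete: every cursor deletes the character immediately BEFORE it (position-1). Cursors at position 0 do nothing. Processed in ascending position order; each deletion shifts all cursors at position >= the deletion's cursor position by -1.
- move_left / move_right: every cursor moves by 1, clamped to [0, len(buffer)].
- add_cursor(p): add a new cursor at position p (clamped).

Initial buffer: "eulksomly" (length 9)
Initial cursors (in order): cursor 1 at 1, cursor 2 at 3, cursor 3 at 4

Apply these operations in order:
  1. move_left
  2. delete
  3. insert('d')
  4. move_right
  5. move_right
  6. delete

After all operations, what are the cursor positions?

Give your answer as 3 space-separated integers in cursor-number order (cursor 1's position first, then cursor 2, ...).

After op 1 (move_left): buffer="eulksomly" (len 9), cursors c1@0 c2@2 c3@3, authorship .........
After op 2 (delete): buffer="eksomly" (len 7), cursors c1@0 c2@1 c3@1, authorship .......
After op 3 (insert('d')): buffer="deddksomly" (len 10), cursors c1@1 c2@4 c3@4, authorship 1.23......
After op 4 (move_right): buffer="deddksomly" (len 10), cursors c1@2 c2@5 c3@5, authorship 1.23......
After op 5 (move_right): buffer="deddksomly" (len 10), cursors c1@3 c2@6 c3@6, authorship 1.23......
After op 6 (delete): buffer="dedomly" (len 7), cursors c1@2 c2@3 c3@3, authorship 1.3....

Answer: 2 3 3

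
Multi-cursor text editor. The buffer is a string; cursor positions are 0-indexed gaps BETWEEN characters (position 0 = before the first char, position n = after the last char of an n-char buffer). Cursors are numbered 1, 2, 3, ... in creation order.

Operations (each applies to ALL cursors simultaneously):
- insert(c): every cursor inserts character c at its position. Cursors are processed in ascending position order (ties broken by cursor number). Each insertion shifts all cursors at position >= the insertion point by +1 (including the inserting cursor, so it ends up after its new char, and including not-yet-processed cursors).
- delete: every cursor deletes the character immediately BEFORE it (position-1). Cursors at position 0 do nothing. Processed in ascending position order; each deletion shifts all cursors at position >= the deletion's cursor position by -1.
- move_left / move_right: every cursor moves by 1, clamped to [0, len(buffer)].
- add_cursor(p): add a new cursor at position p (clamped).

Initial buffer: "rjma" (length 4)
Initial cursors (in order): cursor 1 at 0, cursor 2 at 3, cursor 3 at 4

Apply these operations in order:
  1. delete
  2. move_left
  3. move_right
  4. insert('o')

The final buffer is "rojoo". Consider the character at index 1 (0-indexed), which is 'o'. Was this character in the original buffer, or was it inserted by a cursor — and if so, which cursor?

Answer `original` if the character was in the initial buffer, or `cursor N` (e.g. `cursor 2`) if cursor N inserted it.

After op 1 (delete): buffer="rj" (len 2), cursors c1@0 c2@2 c3@2, authorship ..
After op 2 (move_left): buffer="rj" (len 2), cursors c1@0 c2@1 c3@1, authorship ..
After op 3 (move_right): buffer="rj" (len 2), cursors c1@1 c2@2 c3@2, authorship ..
After op 4 (insert('o')): buffer="rojoo" (len 5), cursors c1@2 c2@5 c3@5, authorship .1.23
Authorship (.=original, N=cursor N): . 1 . 2 3
Index 1: author = 1

Answer: cursor 1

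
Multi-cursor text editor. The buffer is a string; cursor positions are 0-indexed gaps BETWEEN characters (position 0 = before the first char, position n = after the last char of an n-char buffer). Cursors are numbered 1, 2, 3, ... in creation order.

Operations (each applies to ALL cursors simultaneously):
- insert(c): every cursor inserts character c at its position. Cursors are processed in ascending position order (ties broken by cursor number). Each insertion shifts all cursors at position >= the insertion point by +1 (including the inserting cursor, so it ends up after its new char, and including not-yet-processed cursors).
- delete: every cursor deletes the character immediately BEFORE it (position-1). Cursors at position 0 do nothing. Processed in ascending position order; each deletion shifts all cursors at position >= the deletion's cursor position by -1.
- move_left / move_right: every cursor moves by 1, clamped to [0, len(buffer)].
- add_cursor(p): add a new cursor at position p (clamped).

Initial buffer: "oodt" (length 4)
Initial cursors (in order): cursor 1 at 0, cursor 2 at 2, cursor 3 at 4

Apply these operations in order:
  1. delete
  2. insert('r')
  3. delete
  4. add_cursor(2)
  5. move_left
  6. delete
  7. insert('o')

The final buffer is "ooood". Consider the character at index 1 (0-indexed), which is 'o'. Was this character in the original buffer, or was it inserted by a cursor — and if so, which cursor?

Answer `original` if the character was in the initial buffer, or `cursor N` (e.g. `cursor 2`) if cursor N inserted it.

After op 1 (delete): buffer="od" (len 2), cursors c1@0 c2@1 c3@2, authorship ..
After op 2 (insert('r')): buffer="rordr" (len 5), cursors c1@1 c2@3 c3@5, authorship 1.2.3
After op 3 (delete): buffer="od" (len 2), cursors c1@0 c2@1 c3@2, authorship ..
After op 4 (add_cursor(2)): buffer="od" (len 2), cursors c1@0 c2@1 c3@2 c4@2, authorship ..
After op 5 (move_left): buffer="od" (len 2), cursors c1@0 c2@0 c3@1 c4@1, authorship ..
After op 6 (delete): buffer="d" (len 1), cursors c1@0 c2@0 c3@0 c4@0, authorship .
After op 7 (insert('o')): buffer="ooood" (len 5), cursors c1@4 c2@4 c3@4 c4@4, authorship 1234.
Authorship (.=original, N=cursor N): 1 2 3 4 .
Index 1: author = 2

Answer: cursor 2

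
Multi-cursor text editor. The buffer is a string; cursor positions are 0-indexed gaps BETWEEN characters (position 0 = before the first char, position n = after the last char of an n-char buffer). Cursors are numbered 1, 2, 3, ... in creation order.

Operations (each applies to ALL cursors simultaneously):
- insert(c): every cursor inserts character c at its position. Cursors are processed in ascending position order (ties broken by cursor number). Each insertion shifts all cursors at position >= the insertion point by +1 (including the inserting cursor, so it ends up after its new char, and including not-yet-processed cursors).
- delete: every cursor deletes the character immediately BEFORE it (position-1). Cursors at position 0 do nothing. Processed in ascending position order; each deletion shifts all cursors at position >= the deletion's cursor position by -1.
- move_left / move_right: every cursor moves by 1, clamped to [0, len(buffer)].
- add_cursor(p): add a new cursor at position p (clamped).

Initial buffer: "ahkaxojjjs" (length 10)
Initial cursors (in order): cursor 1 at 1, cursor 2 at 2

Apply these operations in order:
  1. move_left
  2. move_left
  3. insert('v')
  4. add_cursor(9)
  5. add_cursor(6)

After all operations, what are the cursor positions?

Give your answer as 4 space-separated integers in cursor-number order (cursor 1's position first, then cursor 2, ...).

Answer: 2 2 9 6

Derivation:
After op 1 (move_left): buffer="ahkaxojjjs" (len 10), cursors c1@0 c2@1, authorship ..........
After op 2 (move_left): buffer="ahkaxojjjs" (len 10), cursors c1@0 c2@0, authorship ..........
After op 3 (insert('v')): buffer="vvahkaxojjjs" (len 12), cursors c1@2 c2@2, authorship 12..........
After op 4 (add_cursor(9)): buffer="vvahkaxojjjs" (len 12), cursors c1@2 c2@2 c3@9, authorship 12..........
After op 5 (add_cursor(6)): buffer="vvahkaxojjjs" (len 12), cursors c1@2 c2@2 c4@6 c3@9, authorship 12..........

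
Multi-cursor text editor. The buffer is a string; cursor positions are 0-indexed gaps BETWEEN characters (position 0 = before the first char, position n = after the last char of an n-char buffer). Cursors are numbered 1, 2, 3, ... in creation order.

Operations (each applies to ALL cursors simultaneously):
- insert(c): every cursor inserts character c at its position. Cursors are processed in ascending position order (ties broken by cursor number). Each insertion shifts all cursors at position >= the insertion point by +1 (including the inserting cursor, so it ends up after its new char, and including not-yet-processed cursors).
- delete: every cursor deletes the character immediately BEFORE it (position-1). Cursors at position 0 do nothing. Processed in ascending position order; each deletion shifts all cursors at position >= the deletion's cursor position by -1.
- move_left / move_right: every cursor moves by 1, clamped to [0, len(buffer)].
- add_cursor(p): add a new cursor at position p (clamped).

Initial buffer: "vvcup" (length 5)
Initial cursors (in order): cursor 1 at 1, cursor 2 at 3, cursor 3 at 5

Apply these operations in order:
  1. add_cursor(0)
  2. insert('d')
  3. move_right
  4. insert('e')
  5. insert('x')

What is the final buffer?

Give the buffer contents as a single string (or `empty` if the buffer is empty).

After op 1 (add_cursor(0)): buffer="vvcup" (len 5), cursors c4@0 c1@1 c2@3 c3@5, authorship .....
After op 2 (insert('d')): buffer="dvdvcdupd" (len 9), cursors c4@1 c1@3 c2@6 c3@9, authorship 4.1..2..3
After op 3 (move_right): buffer="dvdvcdupd" (len 9), cursors c4@2 c1@4 c2@7 c3@9, authorship 4.1..2..3
After op 4 (insert('e')): buffer="dvedvecduepde" (len 13), cursors c4@3 c1@6 c2@10 c3@13, authorship 4.41.1.2.2.33
After op 5 (insert('x')): buffer="dvexdvexcduexpdex" (len 17), cursors c4@4 c1@8 c2@13 c3@17, authorship 4.441.11.2.22.333

Answer: dvexdvexcduexpdex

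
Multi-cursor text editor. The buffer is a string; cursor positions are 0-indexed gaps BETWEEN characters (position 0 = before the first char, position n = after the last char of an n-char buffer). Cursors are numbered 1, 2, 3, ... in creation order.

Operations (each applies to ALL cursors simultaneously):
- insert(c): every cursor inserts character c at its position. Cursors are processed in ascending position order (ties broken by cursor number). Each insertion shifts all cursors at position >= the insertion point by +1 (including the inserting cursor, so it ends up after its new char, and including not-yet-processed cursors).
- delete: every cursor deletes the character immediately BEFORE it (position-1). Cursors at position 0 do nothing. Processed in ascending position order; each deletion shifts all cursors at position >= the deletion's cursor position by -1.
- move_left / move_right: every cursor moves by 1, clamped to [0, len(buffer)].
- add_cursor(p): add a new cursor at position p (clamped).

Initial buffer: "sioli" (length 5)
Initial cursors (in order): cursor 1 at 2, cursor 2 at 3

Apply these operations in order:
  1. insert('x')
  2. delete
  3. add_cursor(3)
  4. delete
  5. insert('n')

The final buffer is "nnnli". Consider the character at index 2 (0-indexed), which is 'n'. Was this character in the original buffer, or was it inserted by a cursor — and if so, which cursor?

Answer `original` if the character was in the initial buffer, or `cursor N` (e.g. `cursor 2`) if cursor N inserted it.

After op 1 (insert('x')): buffer="sixoxli" (len 7), cursors c1@3 c2@5, authorship ..1.2..
After op 2 (delete): buffer="sioli" (len 5), cursors c1@2 c2@3, authorship .....
After op 3 (add_cursor(3)): buffer="sioli" (len 5), cursors c1@2 c2@3 c3@3, authorship .....
After op 4 (delete): buffer="li" (len 2), cursors c1@0 c2@0 c3@0, authorship ..
After op 5 (insert('n')): buffer="nnnli" (len 5), cursors c1@3 c2@3 c3@3, authorship 123..
Authorship (.=original, N=cursor N): 1 2 3 . .
Index 2: author = 3

Answer: cursor 3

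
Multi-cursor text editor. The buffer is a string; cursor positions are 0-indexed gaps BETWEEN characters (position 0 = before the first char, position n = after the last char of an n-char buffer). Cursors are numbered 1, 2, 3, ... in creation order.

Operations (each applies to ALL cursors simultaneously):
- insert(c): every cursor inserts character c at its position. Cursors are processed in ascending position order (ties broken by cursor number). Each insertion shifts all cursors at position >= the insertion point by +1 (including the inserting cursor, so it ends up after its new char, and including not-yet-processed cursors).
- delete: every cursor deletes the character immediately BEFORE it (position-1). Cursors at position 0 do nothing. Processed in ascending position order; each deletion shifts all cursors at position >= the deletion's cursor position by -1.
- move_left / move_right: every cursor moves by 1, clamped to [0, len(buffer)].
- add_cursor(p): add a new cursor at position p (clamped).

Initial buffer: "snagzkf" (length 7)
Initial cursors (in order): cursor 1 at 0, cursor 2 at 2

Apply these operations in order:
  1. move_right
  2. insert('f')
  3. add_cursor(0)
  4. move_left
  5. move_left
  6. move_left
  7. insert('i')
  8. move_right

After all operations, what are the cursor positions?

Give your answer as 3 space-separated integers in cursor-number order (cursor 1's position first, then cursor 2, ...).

After op 1 (move_right): buffer="snagzkf" (len 7), cursors c1@1 c2@3, authorship .......
After op 2 (insert('f')): buffer="sfnafgzkf" (len 9), cursors c1@2 c2@5, authorship .1..2....
After op 3 (add_cursor(0)): buffer="sfnafgzkf" (len 9), cursors c3@0 c1@2 c2@5, authorship .1..2....
After op 4 (move_left): buffer="sfnafgzkf" (len 9), cursors c3@0 c1@1 c2@4, authorship .1..2....
After op 5 (move_left): buffer="sfnafgzkf" (len 9), cursors c1@0 c3@0 c2@3, authorship .1..2....
After op 6 (move_left): buffer="sfnafgzkf" (len 9), cursors c1@0 c3@0 c2@2, authorship .1..2....
After op 7 (insert('i')): buffer="iisfinafgzkf" (len 12), cursors c1@2 c3@2 c2@5, authorship 13.12..2....
After op 8 (move_right): buffer="iisfinafgzkf" (len 12), cursors c1@3 c3@3 c2@6, authorship 13.12..2....

Answer: 3 6 3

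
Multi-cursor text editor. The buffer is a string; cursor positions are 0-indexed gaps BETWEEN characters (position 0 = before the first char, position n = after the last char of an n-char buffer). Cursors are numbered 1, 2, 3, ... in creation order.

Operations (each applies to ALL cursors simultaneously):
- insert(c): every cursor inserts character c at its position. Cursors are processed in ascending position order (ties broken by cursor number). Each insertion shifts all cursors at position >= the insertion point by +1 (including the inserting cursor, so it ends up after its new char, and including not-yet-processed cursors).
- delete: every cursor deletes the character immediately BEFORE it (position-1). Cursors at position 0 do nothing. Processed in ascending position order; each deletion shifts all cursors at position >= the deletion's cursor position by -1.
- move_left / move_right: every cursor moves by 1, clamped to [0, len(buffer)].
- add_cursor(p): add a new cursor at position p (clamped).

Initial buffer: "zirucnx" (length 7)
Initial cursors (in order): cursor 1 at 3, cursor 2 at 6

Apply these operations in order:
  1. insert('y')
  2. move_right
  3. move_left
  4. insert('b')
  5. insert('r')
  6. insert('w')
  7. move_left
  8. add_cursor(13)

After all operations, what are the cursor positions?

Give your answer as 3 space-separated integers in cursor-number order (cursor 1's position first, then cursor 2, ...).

Answer: 6 13 13

Derivation:
After op 1 (insert('y')): buffer="ziryucnyx" (len 9), cursors c1@4 c2@8, authorship ...1...2.
After op 2 (move_right): buffer="ziryucnyx" (len 9), cursors c1@5 c2@9, authorship ...1...2.
After op 3 (move_left): buffer="ziryucnyx" (len 9), cursors c1@4 c2@8, authorship ...1...2.
After op 4 (insert('b')): buffer="zirybucnybx" (len 11), cursors c1@5 c2@10, authorship ...11...22.
After op 5 (insert('r')): buffer="zirybrucnybrx" (len 13), cursors c1@6 c2@12, authorship ...111...222.
After op 6 (insert('w')): buffer="zirybrwucnybrwx" (len 15), cursors c1@7 c2@14, authorship ...1111...2222.
After op 7 (move_left): buffer="zirybrwucnybrwx" (len 15), cursors c1@6 c2@13, authorship ...1111...2222.
After op 8 (add_cursor(13)): buffer="zirybrwucnybrwx" (len 15), cursors c1@6 c2@13 c3@13, authorship ...1111...2222.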